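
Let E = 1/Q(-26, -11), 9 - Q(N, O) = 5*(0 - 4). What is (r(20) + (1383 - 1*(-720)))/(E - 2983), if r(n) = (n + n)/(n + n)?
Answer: -30508/43253 ≈ -0.70534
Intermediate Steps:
Q(N, O) = 29 (Q(N, O) = 9 - 5*(0 - 4) = 9 - 5*(-4) = 9 - 1*(-20) = 9 + 20 = 29)
r(n) = 1 (r(n) = (2*n)/((2*n)) = (2*n)*(1/(2*n)) = 1)
E = 1/29 ≈ 0.034483
(r(20) + (1383 - 1*(-720)))/(E - 2983) = (1 + (1383 - 1*(-720)))/(1/29 - 2983) = (1 + (1383 + 720))/(-86506/29) = (1 + 2103)*(-29/86506) = 2104*(-29/86506) = -30508/43253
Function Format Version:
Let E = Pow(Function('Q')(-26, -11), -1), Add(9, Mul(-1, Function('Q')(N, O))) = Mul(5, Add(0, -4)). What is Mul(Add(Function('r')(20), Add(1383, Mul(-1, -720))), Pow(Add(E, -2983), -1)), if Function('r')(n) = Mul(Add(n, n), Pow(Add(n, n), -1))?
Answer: Rational(-30508, 43253) ≈ -0.70534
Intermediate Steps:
Function('Q')(N, O) = 29 (Function('Q')(N, O) = Add(9, Mul(-1, Mul(5, Add(0, -4)))) = Add(9, Mul(-1, Mul(5, -4))) = Add(9, Mul(-1, -20)) = Add(9, 20) = 29)
Function('r')(n) = 1 (Function('r')(n) = Mul(Mul(2, n), Pow(Mul(2, n), -1)) = Mul(Mul(2, n), Mul(Rational(1, 2), Pow(n, -1))) = 1)
E = Rational(1, 29) (E = Pow(29, -1) = Rational(1, 29) ≈ 0.034483)
Mul(Add(Function('r')(20), Add(1383, Mul(-1, -720))), Pow(Add(E, -2983), -1)) = Mul(Add(1, Add(1383, Mul(-1, -720))), Pow(Add(Rational(1, 29), -2983), -1)) = Mul(Add(1, Add(1383, 720)), Pow(Rational(-86506, 29), -1)) = Mul(Add(1, 2103), Rational(-29, 86506)) = Mul(2104, Rational(-29, 86506)) = Rational(-30508, 43253)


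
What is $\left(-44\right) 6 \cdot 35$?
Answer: $-9240$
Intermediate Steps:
$\left(-44\right) 6 \cdot 35 = \left(-264\right) 35 = -9240$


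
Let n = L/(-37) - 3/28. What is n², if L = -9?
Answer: 19881/1073296 ≈ 0.018523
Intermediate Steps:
n = 141/1036 (n = -9/(-37) - 3/28 = -9*(-1/37) - 3*1/28 = 9/37 - 3/28 = 141/1036 ≈ 0.13610)
n² = (141/1036)² = 19881/1073296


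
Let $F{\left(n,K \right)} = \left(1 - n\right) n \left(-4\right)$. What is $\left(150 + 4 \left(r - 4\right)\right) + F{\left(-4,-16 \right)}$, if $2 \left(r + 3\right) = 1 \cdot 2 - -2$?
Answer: $210$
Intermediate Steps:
$F{\left(n,K \right)} = - 4 n \left(1 - n\right)$ ($F{\left(n,K \right)} = n \left(1 - n\right) \left(-4\right) = - 4 n \left(1 - n\right)$)
$r = -1$ ($r = -3 + \frac{1 \cdot 2 - -2}{2} = -3 + \frac{2 + \left(-2 + 4\right)}{2} = -3 + \frac{2 + 2}{2} = -3 + \frac{1}{2} \cdot 4 = -3 + 2 = -1$)
$\left(150 + 4 \left(r - 4\right)\right) + F{\left(-4,-16 \right)} = \left(150 + 4 \left(-1 - 4\right)\right) + 4 \left(-4\right) \left(-1 - 4\right) = \left(150 + 4 \left(-5\right)\right) + 4 \left(-4\right) \left(-5\right) = \left(150 - 20\right) + 80 = 130 + 80 = 210$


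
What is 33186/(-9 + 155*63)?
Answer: 5531/1626 ≈ 3.4016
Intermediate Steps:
33186/(-9 + 155*63) = 33186/(-9 + 9765) = 33186/9756 = 33186*(1/9756) = 5531/1626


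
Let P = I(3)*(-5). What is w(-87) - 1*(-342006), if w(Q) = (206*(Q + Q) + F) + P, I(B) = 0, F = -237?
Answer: 305925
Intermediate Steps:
P = 0 (P = 0*(-5) = 0)
w(Q) = -237 + 412*Q (w(Q) = (206*(Q + Q) - 237) + 0 = (206*(2*Q) - 237) + 0 = (412*Q - 237) + 0 = (-237 + 412*Q) + 0 = -237 + 412*Q)
w(-87) - 1*(-342006) = (-237 + 412*(-87)) - 1*(-342006) = (-237 - 35844) + 342006 = -36081 + 342006 = 305925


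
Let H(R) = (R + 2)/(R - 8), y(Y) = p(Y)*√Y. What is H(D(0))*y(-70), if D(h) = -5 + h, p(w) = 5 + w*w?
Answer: 14715*I*√70/13 ≈ 9470.3*I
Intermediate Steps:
p(w) = 5 + w²
y(Y) = √Y*(5 + Y²) (y(Y) = (5 + Y²)*√Y = √Y*(5 + Y²))
H(R) = (2 + R)/(-8 + R)
H(D(0))*y(-70) = ((2 + (-5 + 0))/(-8 + (-5 + 0)))*(√(-70)*(5 + (-70)²)) = ((2 - 5)/(-8 - 5))*((I*√70)*(5 + 4900)) = (-3/(-13))*((I*√70)*4905) = (-1/13*(-3))*(4905*I*√70) = 3*(4905*I*√70)/13 = 14715*I*√70/13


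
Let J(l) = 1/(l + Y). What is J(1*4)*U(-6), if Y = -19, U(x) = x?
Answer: 2/5 ≈ 0.40000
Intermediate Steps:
J(l) = 1/(-19 + l) (J(l) = 1/(l - 19) = 1/(-19 + l))
J(1*4)*U(-6) = -6/(-19 + 1*4) = -6/(-19 + 4) = -6/(-15) = -1/15*(-6) = 2/5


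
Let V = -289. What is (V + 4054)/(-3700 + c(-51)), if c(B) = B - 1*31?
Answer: -3765/3782 ≈ -0.99551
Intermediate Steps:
c(B) = -31 + B (c(B) = B - 31 = -31 + B)
(V + 4054)/(-3700 + c(-51)) = (-289 + 4054)/(-3700 + (-31 - 51)) = 3765/(-3700 - 82) = 3765/(-3782) = 3765*(-1/3782) = -3765/3782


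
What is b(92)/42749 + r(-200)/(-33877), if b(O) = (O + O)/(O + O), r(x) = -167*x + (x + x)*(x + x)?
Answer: -8267622723/1448207873 ≈ -5.7089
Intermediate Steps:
r(x) = -167*x + 4*x² (r(x) = -167*x + (2*x)*(2*x) = -167*x + 4*x²)
b(O) = 1 (b(O) = (2*O)/((2*O)) = (2*O)*(1/(2*O)) = 1)
b(92)/42749 + r(-200)/(-33877) = 1/42749 - 200*(-167 + 4*(-200))/(-33877) = 1*(1/42749) - 200*(-167 - 800)*(-1/33877) = 1/42749 - 200*(-967)*(-1/33877) = 1/42749 + 193400*(-1/33877) = 1/42749 - 193400/33877 = -8267622723/1448207873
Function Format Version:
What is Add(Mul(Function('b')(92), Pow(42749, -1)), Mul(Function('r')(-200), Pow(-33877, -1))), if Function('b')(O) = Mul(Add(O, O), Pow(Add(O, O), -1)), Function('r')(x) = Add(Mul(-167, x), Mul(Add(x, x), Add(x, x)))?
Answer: Rational(-8267622723, 1448207873) ≈ -5.7089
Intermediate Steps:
Function('r')(x) = Add(Mul(-167, x), Mul(4, Pow(x, 2))) (Function('r')(x) = Add(Mul(-167, x), Mul(Mul(2, x), Mul(2, x))) = Add(Mul(-167, x), Mul(4, Pow(x, 2))))
Function('b')(O) = 1 (Function('b')(O) = Mul(Mul(2, O), Pow(Mul(2, O), -1)) = Mul(Mul(2, O), Mul(Rational(1, 2), Pow(O, -1))) = 1)
Add(Mul(Function('b')(92), Pow(42749, -1)), Mul(Function('r')(-200), Pow(-33877, -1))) = Add(Mul(1, Pow(42749, -1)), Mul(Mul(-200, Add(-167, Mul(4, -200))), Pow(-33877, -1))) = Add(Mul(1, Rational(1, 42749)), Mul(Mul(-200, Add(-167, -800)), Rational(-1, 33877))) = Add(Rational(1, 42749), Mul(Mul(-200, -967), Rational(-1, 33877))) = Add(Rational(1, 42749), Mul(193400, Rational(-1, 33877))) = Add(Rational(1, 42749), Rational(-193400, 33877)) = Rational(-8267622723, 1448207873)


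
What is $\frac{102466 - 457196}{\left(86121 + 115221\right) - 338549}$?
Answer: $\frac{354730}{137207} \approx 2.5854$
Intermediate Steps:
$\frac{102466 - 457196}{\left(86121 + 115221\right) - 338549} = - \frac{354730}{201342 - 338549} = - \frac{354730}{-137207} = \left(-354730\right) \left(- \frac{1}{137207}\right) = \frac{354730}{137207}$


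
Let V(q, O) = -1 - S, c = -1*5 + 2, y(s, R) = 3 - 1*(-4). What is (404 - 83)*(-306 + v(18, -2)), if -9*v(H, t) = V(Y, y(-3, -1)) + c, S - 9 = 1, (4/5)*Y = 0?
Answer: -293180/3 ≈ -97727.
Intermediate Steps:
Y = 0 (Y = (5/4)*0 = 0)
S = 10 (S = 9 + 1 = 10)
y(s, R) = 7 (y(s, R) = 3 + 4 = 7)
c = -3 (c = -5 + 2 = -3)
V(q, O) = -11 (V(q, O) = -1 - 1*10 = -1 - 10 = -11)
v(H, t) = 14/9 (v(H, t) = -(-11 - 3)/9 = -⅑*(-14) = 14/9)
(404 - 83)*(-306 + v(18, -2)) = (404 - 83)*(-306 + 14/9) = 321*(-2740/9) = -293180/3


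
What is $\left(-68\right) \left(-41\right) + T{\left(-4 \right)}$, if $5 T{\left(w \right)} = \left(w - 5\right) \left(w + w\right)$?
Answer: $\frac{14012}{5} \approx 2802.4$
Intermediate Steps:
$T{\left(w \right)} = \frac{2 w \left(-5 + w\right)}{5}$ ($T{\left(w \right)} = \frac{\left(w - 5\right) \left(w + w\right)}{5} = \frac{\left(-5 + w\right) 2 w}{5} = \frac{2 w \left(-5 + w\right)}{5}$)
$\left(-68\right) \left(-41\right) + T{\left(-4 \right)} = \left(-68\right) \left(-41\right) + \frac{2}{5} \left(-4\right) \left(-5 - 4\right) = 2788 + \frac{2}{5} \left(-4\right) \left(-9\right) = 2788 + \frac{72}{5} = \frac{14012}{5}$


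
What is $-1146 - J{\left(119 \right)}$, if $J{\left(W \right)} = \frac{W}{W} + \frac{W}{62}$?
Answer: $- \frac{71233}{62} \approx -1148.9$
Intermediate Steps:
$J{\left(W \right)} = 1 + \frac{W}{62}$ ($J{\left(W \right)} = 1 + W \frac{1}{62} = 1 + \frac{W}{62}$)
$-1146 - J{\left(119 \right)} = -1146 - \left(1 + \frac{1}{62} \cdot 119\right) = -1146 - \left(1 + \frac{119}{62}\right) = -1146 - \frac{181}{62} = - \frac{71233}{62}$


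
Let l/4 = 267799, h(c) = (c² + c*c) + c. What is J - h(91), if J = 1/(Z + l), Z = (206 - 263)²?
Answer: -17892732584/1074445 ≈ -16653.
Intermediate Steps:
h(c) = c + 2*c² (h(c) = (c² + c²) + c = 2*c² + c = c + 2*c²)
l = 1071196 (l = 4*267799 = 1071196)
Z = 3249 (Z = (-57)² = 3249)
J = 1/1074445 (J = 1/(3249 + 1071196) = 1/1074445 ≈ 9.3071e-7)
J - h(91) = 1/1074445 - 91*(1 + 2*91) = 1/1074445 - 91*(1 + 182) = 1/1074445 - 91*183 = 1/1074445 - 1*16653 = 1/1074445 - 16653 = -17892732584/1074445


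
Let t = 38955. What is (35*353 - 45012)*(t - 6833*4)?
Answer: -379572311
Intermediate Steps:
(35*353 - 45012)*(t - 6833*4) = (35*353 - 45012)*(38955 - 6833*4) = (12355 - 45012)*(38955 - 27332) = -32657*11623 = -379572311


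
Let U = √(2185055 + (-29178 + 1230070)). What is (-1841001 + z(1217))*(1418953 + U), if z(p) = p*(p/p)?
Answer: -2610567026152 - 1839784*√3385947 ≈ -2.6140e+12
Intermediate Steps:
U = √3385947 (U = √(2185055 + 1200892) = √3385947 ≈ 1840.1)
z(p) = p (z(p) = p*1 = p)
(-1841001 + z(1217))*(1418953 + U) = (-1841001 + 1217)*(1418953 + √3385947) = -1839784*(1418953 + √3385947) = -2610567026152 - 1839784*√3385947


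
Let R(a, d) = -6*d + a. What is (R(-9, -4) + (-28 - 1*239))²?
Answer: 63504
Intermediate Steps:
R(a, d) = a - 6*d
(R(-9, -4) + (-28 - 1*239))² = ((-9 - 6*(-4)) + (-28 - 1*239))² = ((-9 + 24) + (-28 - 239))² = (15 - 267)² = (-252)² = 63504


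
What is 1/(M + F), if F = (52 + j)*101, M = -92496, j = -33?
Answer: -1/90577 ≈ -1.1040e-5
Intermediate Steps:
F = 1919 (F = (52 - 33)*101 = 19*101 = 1919)
1/(M + F) = 1/(-92496 + 1919) = 1/(-90577) = -1/90577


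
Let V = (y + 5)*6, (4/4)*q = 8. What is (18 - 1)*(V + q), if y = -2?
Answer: 442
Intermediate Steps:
q = 8
V = 18 (V = (-2 + 5)*6 = 3*6 = 18)
(18 - 1)*(V + q) = (18 - 1)*(18 + 8) = 17*26 = 442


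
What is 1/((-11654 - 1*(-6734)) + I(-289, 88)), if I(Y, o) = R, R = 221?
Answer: -1/4699 ≈ -0.00021281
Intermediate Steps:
I(Y, o) = 221
1/((-11654 - 1*(-6734)) + I(-289, 88)) = 1/((-11654 - 1*(-6734)) + 221) = 1/((-11654 + 6734) + 221) = 1/(-4920 + 221) = 1/(-4699) = -1/4699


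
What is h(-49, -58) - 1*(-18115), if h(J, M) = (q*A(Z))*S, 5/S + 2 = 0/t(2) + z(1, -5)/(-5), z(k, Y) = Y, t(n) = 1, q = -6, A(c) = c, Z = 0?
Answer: 18115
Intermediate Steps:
S = -5 (S = 5/(-2 + (0/1 - 5/(-5))) = 5/(-2 + (0*1 - 5*(-⅕))) = 5/(-2 + (0 + 1)) = 5/(-2 + 1) = 5/(-1) = 5*(-1) = -5)
h(J, M) = 0 (h(J, M) = -6*0*(-5) = 0*(-5) = 0)
h(-49, -58) - 1*(-18115) = 0 - 1*(-18115) = 0 + 18115 = 18115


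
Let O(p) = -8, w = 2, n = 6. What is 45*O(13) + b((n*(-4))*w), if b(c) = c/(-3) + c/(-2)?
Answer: -320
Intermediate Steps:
b(c) = -5*c/6 (b(c) = c*(-1/3) + c*(-1/2) = -c/3 - c/2 = -5*c/6)
45*O(13) + b((n*(-4))*w) = 45*(-8) - 5*6*(-4)*2/6 = -360 - (-20)*2 = -360 - 5/6*(-48) = -360 + 40 = -320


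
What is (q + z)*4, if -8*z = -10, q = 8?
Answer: 37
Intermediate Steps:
z = 5/4 (z = -1/8*(-10) = 5/4 ≈ 1.2500)
(q + z)*4 = (8 + 5/4)*4 = (37/4)*4 = 37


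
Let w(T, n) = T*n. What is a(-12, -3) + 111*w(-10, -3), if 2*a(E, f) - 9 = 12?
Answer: 6681/2 ≈ 3340.5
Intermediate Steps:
a(E, f) = 21/2 (a(E, f) = 9/2 + (1/2)*12 = 9/2 + 6 = 21/2)
a(-12, -3) + 111*w(-10, -3) = 21/2 + 111*(-10*(-3)) = 21/2 + 111*30 = 21/2 + 3330 = 6681/2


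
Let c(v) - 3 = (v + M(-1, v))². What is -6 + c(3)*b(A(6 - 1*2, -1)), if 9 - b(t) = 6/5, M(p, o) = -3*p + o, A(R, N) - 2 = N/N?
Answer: 3246/5 ≈ 649.20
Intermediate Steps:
A(R, N) = 3 (A(R, N) = 2 + N/N = 2 + 1 = 3)
M(p, o) = o - 3*p
b(t) = 39/5 (b(t) = 9 - 6/5 = 39/5)
c(v) = 3 + (3 + 2*v)² (c(v) = 3 + (v + (v - 3*(-1)))² = 3 + (v + (v + 3))² = 3 + (v + (3 + v))² = 3 + (3 + 2*v)²)
-6 + c(3)*b(A(6 - 1*2, -1)) = -6 + (3 + (3 + 2*3)²)*(39/5) = -6 + (3 + (3 + 6)²)*(39/5) = -6 + (3 + 9²)*(39/5) = -6 + (3 + 81)*(39/5) = -6 + 84*(39/5) = -6 + 3276/5 = 3246/5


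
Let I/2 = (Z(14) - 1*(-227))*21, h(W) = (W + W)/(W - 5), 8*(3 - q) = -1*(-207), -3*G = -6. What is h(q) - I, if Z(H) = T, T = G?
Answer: -2144448/223 ≈ -9616.4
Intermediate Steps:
G = 2 (G = -⅓*(-6) = 2)
T = 2
q = -183/8 (q = 3 - (-1)*(-207)/8 = 3 - ⅛*207 = 3 - 207/8 = -183/8 ≈ -22.875)
Z(H) = 2
h(W) = 2*W/(-5 + W) (h(W) = (2*W)/(-5 + W) = 2*W/(-5 + W))
I = 9618 (I = 2*((2 - 1*(-227))*21) = 2*((2 + 227)*21) = 2*(229*21) = 2*4809 = 9618)
h(q) - I = 2*(-183/8)/(-5 - 183/8) - 1*9618 = 2*(-183/8)/(-223/8) - 9618 = 2*(-183/8)*(-8/223) - 9618 = 366/223 - 9618 = -2144448/223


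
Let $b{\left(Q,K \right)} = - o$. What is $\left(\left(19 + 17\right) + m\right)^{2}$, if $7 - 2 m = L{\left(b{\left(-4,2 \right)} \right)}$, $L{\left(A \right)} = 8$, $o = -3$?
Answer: $\frac{5041}{4} \approx 1260.3$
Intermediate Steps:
$b{\left(Q,K \right)} = 3$ ($b{\left(Q,K \right)} = \left(-1\right) \left(-3\right) = 3$)
$m = - \frac{1}{2}$ ($m = \frac{7}{2} - 4 = - \frac{1}{2} \approx -0.5$)
$\left(\left(19 + 17\right) + m\right)^{2} = \left(\left(19 + 17\right) - \frac{1}{2}\right)^{2} = \left(36 - \frac{1}{2}\right)^{2} = \left(\frac{71}{2}\right)^{2} = \frac{5041}{4}$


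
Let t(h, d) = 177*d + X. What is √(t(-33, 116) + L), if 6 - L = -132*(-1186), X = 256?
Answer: I*√135758 ≈ 368.45*I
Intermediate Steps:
L = -156546 (L = 6 - (-132)*(-1186) = 6 - 1*156552 = 6 - 156552 = -156546)
t(h, d) = 256 + 177*d (t(h, d) = 177*d + 256 = 256 + 177*d)
√(t(-33, 116) + L) = √((256 + 177*116) - 156546) = √((256 + 20532) - 156546) = √(20788 - 156546) = √(-135758) = I*√135758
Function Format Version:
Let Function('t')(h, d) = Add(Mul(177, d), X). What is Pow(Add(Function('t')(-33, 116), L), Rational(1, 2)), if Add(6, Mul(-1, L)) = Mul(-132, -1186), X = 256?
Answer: Mul(I, Pow(135758, Rational(1, 2))) ≈ Mul(368.45, I)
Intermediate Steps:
L = -156546 (L = Add(6, Mul(-1, Mul(-132, -1186))) = Add(6, Mul(-1, 156552)) = Add(6, -156552) = -156546)
Function('t')(h, d) = Add(256, Mul(177, d)) (Function('t')(h, d) = Add(Mul(177, d), 256) = Add(256, Mul(177, d)))
Pow(Add(Function('t')(-33, 116), L), Rational(1, 2)) = Pow(Add(Add(256, Mul(177, 116)), -156546), Rational(1, 2)) = Pow(Add(Add(256, 20532), -156546), Rational(1, 2)) = Pow(Add(20788, -156546), Rational(1, 2)) = Pow(-135758, Rational(1, 2)) = Mul(I, Pow(135758, Rational(1, 2)))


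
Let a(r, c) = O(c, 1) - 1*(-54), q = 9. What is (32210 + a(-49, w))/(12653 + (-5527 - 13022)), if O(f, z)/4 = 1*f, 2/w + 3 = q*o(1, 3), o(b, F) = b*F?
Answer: -96793/17688 ≈ -5.4722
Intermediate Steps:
o(b, F) = F*b
w = 1/12 (w = 2/(-3 + 9*(3*1)) = 2/(-3 + 9*3) = 2/(-3 + 27) = 2/24 = 2*(1/24) = 1/12 ≈ 0.083333)
O(f, z) = 4*f (O(f, z) = 4*(1*f) = 4*f)
a(r, c) = 54 + 4*c (a(r, c) = 4*c - 1*(-54) = 4*c + 54 = 54 + 4*c)
(32210 + a(-49, w))/(12653 + (-5527 - 13022)) = (32210 + (54 + 4*(1/12)))/(12653 + (-5527 - 13022)) = (32210 + (54 + 1/3))/(12653 - 18549) = (32210 + 163/3)/(-5896) = (96793/3)*(-1/5896) = -96793/17688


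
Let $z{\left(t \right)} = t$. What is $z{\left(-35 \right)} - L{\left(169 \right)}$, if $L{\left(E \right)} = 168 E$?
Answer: $-28427$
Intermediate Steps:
$z{\left(-35 \right)} - L{\left(169 \right)} = -35 - 168 \cdot 169 = -35 - 28392 = -28427$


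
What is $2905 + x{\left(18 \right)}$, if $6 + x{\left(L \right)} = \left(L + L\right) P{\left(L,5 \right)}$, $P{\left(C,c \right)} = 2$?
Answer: $2971$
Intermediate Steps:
$x{\left(L \right)} = -6 + 4 L$ ($x{\left(L \right)} = -6 + \left(L + L\right) 2 = -6 + 2 L 2 = -6 + 4 L$)
$2905 + x{\left(18 \right)} = 2905 + \left(-6 + 4 \cdot 18\right) = 2905 + \left(-6 + 72\right) = 2905 + 66 = 2971$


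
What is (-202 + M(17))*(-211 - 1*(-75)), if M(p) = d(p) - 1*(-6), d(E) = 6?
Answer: 25840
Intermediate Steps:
M(p) = 12 (M(p) = 6 - 1*(-6) = 6 + 6 = 12)
(-202 + M(17))*(-211 - 1*(-75)) = (-202 + 12)*(-211 - 1*(-75)) = -190*(-211 + 75) = -190*(-136) = 25840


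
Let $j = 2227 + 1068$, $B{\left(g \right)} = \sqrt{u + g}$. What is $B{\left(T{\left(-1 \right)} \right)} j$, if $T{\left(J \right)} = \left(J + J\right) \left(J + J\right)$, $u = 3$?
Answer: $3295 \sqrt{7} \approx 8717.8$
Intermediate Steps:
$T{\left(J \right)} = 4 J^{2}$ ($T{\left(J \right)} = 2 J 2 J = 4 J^{2}$)
$B{\left(g \right)} = \sqrt{3 + g}$
$j = 3295$
$B{\left(T{\left(-1 \right)} \right)} j = \sqrt{3 + 4 \left(-1\right)^{2}} \cdot 3295 = \sqrt{3 + 4 \cdot 1} \cdot 3295 = \sqrt{3 + 4} \cdot 3295 = \sqrt{7} \cdot 3295 = 3295 \sqrt{7}$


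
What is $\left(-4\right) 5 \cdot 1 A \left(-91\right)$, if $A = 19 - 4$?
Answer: $27300$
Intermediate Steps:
$A = 15$
$\left(-4\right) 5 \cdot 1 A \left(-91\right) = \left(-4\right) 5 \cdot 1 \cdot 15 \left(-91\right) = \left(-20\right) 1 \cdot 15 \left(-91\right) = \left(-20\right) 15 \left(-91\right) = \left(-300\right) \left(-91\right) = 27300$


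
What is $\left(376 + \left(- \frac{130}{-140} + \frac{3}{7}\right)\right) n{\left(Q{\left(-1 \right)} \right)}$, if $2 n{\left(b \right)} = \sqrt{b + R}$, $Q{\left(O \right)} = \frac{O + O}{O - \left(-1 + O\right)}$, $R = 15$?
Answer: $\frac{5283 \sqrt{13}}{28} \approx 680.29$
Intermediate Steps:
$Q{\left(O \right)} = 2 O$ ($Q{\left(O \right)} = \frac{2 O}{1} = 2 O 1 = 2 O$)
$n{\left(b \right)} = \frac{\sqrt{15 + b}}{2}$ ($n{\left(b \right)} = \frac{\sqrt{b + 15}}{2} = \frac{\sqrt{15 + b}}{2}$)
$\left(376 + \left(- \frac{130}{-140} + \frac{3}{7}\right)\right) n{\left(Q{\left(-1 \right)} \right)} = \left(376 + \left(- \frac{130}{-140} + \frac{3}{7}\right)\right) \frac{\sqrt{15 + 2 \left(-1\right)}}{2} = \left(376 + \left(\left(-130\right) \left(- \frac{1}{140}\right) + 3 \cdot \frac{1}{7}\right)\right) \frac{\sqrt{15 - 2}}{2} = \left(376 + \left(\frac{13}{14} + \frac{3}{7}\right)\right) \frac{\sqrt{13}}{2} = \left(376 + \frac{19}{14}\right) \frac{\sqrt{13}}{2} = \frac{5283 \frac{\sqrt{13}}{2}}{14} = \frac{5283 \sqrt{13}}{28}$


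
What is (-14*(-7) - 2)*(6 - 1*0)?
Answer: 576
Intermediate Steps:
(-14*(-7) - 2)*(6 - 1*0) = (98 - 2)*(6 + 0) = 96*6 = 576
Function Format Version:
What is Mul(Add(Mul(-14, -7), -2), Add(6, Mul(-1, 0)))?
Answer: 576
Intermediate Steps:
Mul(Add(Mul(-14, -7), -2), Add(6, Mul(-1, 0))) = Mul(Add(98, -2), Add(6, 0)) = Mul(96, 6) = 576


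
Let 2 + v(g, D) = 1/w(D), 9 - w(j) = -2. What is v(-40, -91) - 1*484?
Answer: -5345/11 ≈ -485.91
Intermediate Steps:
w(j) = 11 (w(j) = 9 - 1*(-2) = 9 + 2 = 11)
v(g, D) = -21/11 (v(g, D) = -2 + 1/11 = -21/11)
v(-40, -91) - 1*484 = -21/11 - 1*484 = -21/11 - 484 = -5345/11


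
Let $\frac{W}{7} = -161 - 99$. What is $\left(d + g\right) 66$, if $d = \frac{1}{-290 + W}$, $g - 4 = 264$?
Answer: $\frac{18660807}{1055} \approx 17688.0$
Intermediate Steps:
$g = 268$ ($g = 4 + 264 = 268$)
$W = -1820$ ($W = 7 \left(-161 - 99\right) = 7 \left(-260\right) = -1820$)
$d = - \frac{1}{2110}$ ($d = \frac{1}{-290 - 1820} = \frac{1}{-2110} = - \frac{1}{2110} \approx -0.00047393$)
$\left(d + g\right) 66 = \left(- \frac{1}{2110} + 268\right) 66 = \frac{565479}{2110} \cdot 66 = \frac{18660807}{1055}$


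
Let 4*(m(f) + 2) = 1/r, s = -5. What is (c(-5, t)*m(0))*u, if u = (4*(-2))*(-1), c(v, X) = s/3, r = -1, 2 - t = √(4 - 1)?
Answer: 30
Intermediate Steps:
t = 2 - √3 (t = 2 - √(4 - 1) = 2 - √3 ≈ 0.26795)
c(v, X) = -5/3
m(f) = -9/4 (m(f) = -2 + (¼)/(-1) = -2 + (¼)*(-1) = -2 - ¼ = -9/4)
u = 8 (u = -8*(-1) = 8)
(c(-5, t)*m(0))*u = -5/3*(-9/4)*8 = (15/4)*8 = 30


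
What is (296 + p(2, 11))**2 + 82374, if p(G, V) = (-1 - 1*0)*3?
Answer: 168223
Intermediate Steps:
p(G, V) = -3 (p(G, V) = (-1 + 0)*3 = -1*3 = -3)
(296 + p(2, 11))**2 + 82374 = (296 - 3)**2 + 82374 = 293**2 + 82374 = 85849 + 82374 = 168223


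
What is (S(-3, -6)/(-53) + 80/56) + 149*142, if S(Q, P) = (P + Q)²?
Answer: 7849581/371 ≈ 21158.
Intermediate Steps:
(S(-3, -6)/(-53) + 80/56) + 149*142 = ((-6 - 3)²/(-53) + 80/56) + 149*142 = ((-9)²*(-1/53) + 80*(1/56)) + 21158 = (81*(-1/53) + 10/7) + 21158 = (-81/53 + 10/7) + 21158 = -37/371 + 21158 = 7849581/371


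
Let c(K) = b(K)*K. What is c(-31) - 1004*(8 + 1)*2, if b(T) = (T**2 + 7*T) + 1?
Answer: -41167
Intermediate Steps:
b(T) = 1 + T**2 + 7*T
c(K) = K*(1 + K**2 + 7*K) (c(K) = (1 + K**2 + 7*K)*K = K*(1 + K**2 + 7*K))
c(-31) - 1004*(8 + 1)*2 = -31*(1 + (-31)**2 + 7*(-31)) - 1004*(8 + 1)*2 = -31*(1 + 961 - 217) - 9036*2 = -31*745 - 1004*18 = -23095 - 18072 = -41167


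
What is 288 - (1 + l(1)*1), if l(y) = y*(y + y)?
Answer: 285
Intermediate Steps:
l(y) = 2*y**2 (l(y) = y*(2*y) = 2*y**2)
288 - (1 + l(1)*1) = 288 - (1 + (2*1**2)*1) = 288 - (1 + (2*1)*1) = 288 - (1 + 2*1) = 288 - (1 + 2) = 288 - 1*3 = 288 - 3 = 285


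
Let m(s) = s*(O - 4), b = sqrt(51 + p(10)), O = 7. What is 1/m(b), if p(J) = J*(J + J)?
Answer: sqrt(251)/753 ≈ 0.021040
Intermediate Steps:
p(J) = 2*J**2 (p(J) = J*(2*J) = 2*J**2)
b = sqrt(251) (b = sqrt(51 + 2*10**2) = sqrt(51 + 2*100) = sqrt(51 + 200) = sqrt(251) ≈ 15.843)
m(s) = 3*s (m(s) = s*(7 - 4) = s*3 = 3*s)
1/m(b) = 1/(3*sqrt(251)) = sqrt(251)/753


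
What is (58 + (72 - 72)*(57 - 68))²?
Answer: 3364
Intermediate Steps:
(58 + (72 - 72)*(57 - 68))² = (58 + 0*(-11))² = (58 + 0)² = 58² = 3364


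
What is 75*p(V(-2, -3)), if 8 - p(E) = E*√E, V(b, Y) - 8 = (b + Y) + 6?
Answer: -1425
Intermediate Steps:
V(b, Y) = 14 + Y + b (V(b, Y) = 8 + ((b + Y) + 6) = 8 + ((Y + b) + 6) = 8 + (6 + Y + b) = 14 + Y + b)
p(E) = 8 - E^(3/2) (p(E) = 8 - E*√E = 8 - E^(3/2))
75*p(V(-2, -3)) = 75*(8 - (14 - 3 - 2)^(3/2)) = 75*(8 - 9^(3/2)) = 75*(8 - 1*27) = 75*(8 - 27) = 75*(-19) = -1425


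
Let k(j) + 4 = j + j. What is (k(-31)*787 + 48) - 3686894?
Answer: -3738788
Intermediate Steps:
k(j) = -4 + 2*j (k(j) = -4 + (j + j) = -4 + 2*j)
(k(-31)*787 + 48) - 3686894 = ((-4 + 2*(-31))*787 + 48) - 3686894 = ((-4 - 62)*787 + 48) - 3686894 = (-66*787 + 48) - 3686894 = (-51942 + 48) - 3686894 = -51894 - 3686894 = -3738788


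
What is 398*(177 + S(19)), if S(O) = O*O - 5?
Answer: 212134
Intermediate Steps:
S(O) = -5 + O² (S(O) = O² - 5 = -5 + O²)
398*(177 + S(19)) = 398*(177 + (-5 + 19²)) = 398*(177 + (-5 + 361)) = 398*(177 + 356) = 398*533 = 212134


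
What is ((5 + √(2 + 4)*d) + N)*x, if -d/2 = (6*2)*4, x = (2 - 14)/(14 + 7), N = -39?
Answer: 136/7 + 384*√6/7 ≈ 153.80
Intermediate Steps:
x = -4/7 (x = -12/21 = -12*1/21 = -4/7 ≈ -0.57143)
d = -96 (d = -2*6*2*4 = -24*4 = -2*48 = -96)
((5 + √(2 + 4)*d) + N)*x = ((5 + √(2 + 4)*(-96)) - 39)*(-4/7) = ((5 + √6*(-96)) - 39)*(-4/7) = ((5 - 96*√6) - 39)*(-4/7) = (-34 - 96*√6)*(-4/7) = 136/7 + 384*√6/7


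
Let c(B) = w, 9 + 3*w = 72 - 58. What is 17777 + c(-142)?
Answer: 53336/3 ≈ 17779.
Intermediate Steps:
w = 5/3 (w = -3 + (72 - 58)/3 = -3 + (⅓)*14 = -3 + 14/3 = 5/3 ≈ 1.6667)
c(B) = 5/3
17777 + c(-142) = 17777 + 5/3 = 53336/3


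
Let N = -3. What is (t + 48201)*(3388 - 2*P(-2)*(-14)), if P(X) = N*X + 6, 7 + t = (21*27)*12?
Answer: 204812552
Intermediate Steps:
t = 6797 (t = -7 + (21*27)*12 = -7 + 567*12 = -7 + 6804 = 6797)
P(X) = 6 - 3*X (P(X) = -3*X + 6 = 6 - 3*X)
(t + 48201)*(3388 - 2*P(-2)*(-14)) = (6797 + 48201)*(3388 - 2*(6 - 3*(-2))*(-14)) = 54998*(3388 - 2*(6 + 6)*(-14)) = 54998*(3388 - 2*12*(-14)) = 54998*(3388 - 24*(-14)) = 54998*(3388 + 336) = 54998*3724 = 204812552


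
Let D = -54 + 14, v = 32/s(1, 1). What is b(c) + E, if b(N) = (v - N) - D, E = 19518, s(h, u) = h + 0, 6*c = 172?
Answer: 58684/3 ≈ 19561.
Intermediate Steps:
c = 86/3 (c = (⅙)*172 = 86/3 ≈ 28.667)
s(h, u) = h
v = 32 (v = 32/1 = 32*1 = 32)
D = -40
b(N) = 72 - N (b(N) = (32 - N) - 1*(-40) = (32 - N) + 40 = 72 - N)
b(c) + E = (72 - 1*86/3) + 19518 = (72 - 86/3) + 19518 = 130/3 + 19518 = 58684/3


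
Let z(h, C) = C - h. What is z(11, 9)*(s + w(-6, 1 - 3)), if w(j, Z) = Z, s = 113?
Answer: -222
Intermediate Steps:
z(11, 9)*(s + w(-6, 1 - 3)) = (9 - 1*11)*(113 + (1 - 3)) = (9 - 11)*(113 - 2) = -2*111 = -222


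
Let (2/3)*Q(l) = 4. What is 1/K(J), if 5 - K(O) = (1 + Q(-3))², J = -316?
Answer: -1/44 ≈ -0.022727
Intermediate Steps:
Q(l) = 6 (Q(l) = (3/2)*4 = 6)
K(O) = -44 (K(O) = 5 - (1 + 6)² = 5 - 1*7² = 5 - 1*49 = 5 - 49 = -44)
1/K(J) = 1/(-44) = -1/44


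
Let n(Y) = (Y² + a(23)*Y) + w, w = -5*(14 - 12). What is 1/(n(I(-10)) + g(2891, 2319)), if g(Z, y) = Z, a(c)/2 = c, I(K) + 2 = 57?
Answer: 1/8436 ≈ 0.00011854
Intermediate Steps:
I(K) = 55 (I(K) = -2 + 57 = 55)
a(c) = 2*c
w = -10 (w = -5*2 = -10)
n(Y) = -10 + Y² + 46*Y (n(Y) = (Y² + (2*23)*Y) - 10 = (Y² + 46*Y) - 10 = -10 + Y² + 46*Y)
1/(n(I(-10)) + g(2891, 2319)) = 1/((-10 + 55² + 46*55) + 2891) = 1/((-10 + 3025 + 2530) + 2891) = 1/(5545 + 2891) = 1/8436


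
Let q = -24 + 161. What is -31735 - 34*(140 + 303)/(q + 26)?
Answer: -5187867/163 ≈ -31827.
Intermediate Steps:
q = 137
-31735 - 34*(140 + 303)/(q + 26) = -31735 - 34*(140 + 303)/(137 + 26) = -31735 - 34*443/163 = -31735 - 1*15062/163 = -31735 - 15062/163 = -5187867/163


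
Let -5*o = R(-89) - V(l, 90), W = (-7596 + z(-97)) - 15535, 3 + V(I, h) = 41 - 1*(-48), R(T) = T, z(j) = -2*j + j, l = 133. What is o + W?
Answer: -22999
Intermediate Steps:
z(j) = -j
V(I, h) = 86 (V(I, h) = -3 + (41 - 1*(-48)) = -3 + (41 + 48) = -3 + 89 = 86)
W = -23034 (W = (-7596 - 1*(-97)) - 15535 = (-7596 + 97) - 15535 = -7499 - 15535 = -23034)
o = 35 (o = -(-89 - 1*86)/5 = -(-89 - 86)/5 = -1/5*(-175) = 35)
o + W = 35 - 23034 = -22999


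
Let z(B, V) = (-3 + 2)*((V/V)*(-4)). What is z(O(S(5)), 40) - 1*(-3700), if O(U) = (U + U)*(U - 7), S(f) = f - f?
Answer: 3704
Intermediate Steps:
S(f) = 0
O(U) = 2*U*(-7 + U) (O(U) = (2*U)*(-7 + U) = 2*U*(-7 + U))
z(B, V) = 4 (z(B, V) = -(-4) = -1*(-4) = 4)
z(O(S(5)), 40) - 1*(-3700) = 4 - 1*(-3700) = 4 + 3700 = 3704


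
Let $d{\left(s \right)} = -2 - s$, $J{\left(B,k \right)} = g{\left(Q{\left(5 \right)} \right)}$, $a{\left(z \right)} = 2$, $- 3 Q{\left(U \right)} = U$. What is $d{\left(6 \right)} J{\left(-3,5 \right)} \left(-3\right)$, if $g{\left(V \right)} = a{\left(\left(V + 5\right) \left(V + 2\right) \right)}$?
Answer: $48$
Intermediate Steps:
$Q{\left(U \right)} = - \frac{U}{3}$
$g{\left(V \right)} = 2$
$J{\left(B,k \right)} = 2$
$d{\left(6 \right)} J{\left(-3,5 \right)} \left(-3\right) = \left(-2 - 6\right) 2 \left(-3\right) = \left(-8\right) 2 \left(-3\right) = \left(-16\right) \left(-3\right) = 48$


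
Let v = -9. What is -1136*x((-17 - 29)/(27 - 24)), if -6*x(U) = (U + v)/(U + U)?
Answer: 10366/69 ≈ 150.23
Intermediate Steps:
x(U) = -(-9 + U)/(12*U) (x(U) = -(U - 9)/(6*(U + U)) = -(-9 + U)/(6*(2*U)) = -(-9 + U)*1/(2*U)/6 = -(-9 + U)/(12*U))
-1136*x((-17 - 29)/(27 - 24)) = -284*(9 - (-17 - 29)/(27 - 24))/(3*((-17 - 29)/(27 - 24))) = -284*(9 - (-46)/3)/(3*((-46/3))) = -284*(9 - (-46)/3)/(3*((-46*⅓))) = -284*(9 - 1*(-46/3))/(3*(-46/3)) = -284*(-3)*(9 + 46/3)/(3*46) = -284*(-3)*73/(3*46*3) = -1136*(-73/552) = 10366/69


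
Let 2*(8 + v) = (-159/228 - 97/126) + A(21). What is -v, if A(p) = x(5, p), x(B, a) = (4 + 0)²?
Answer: 7025/9576 ≈ 0.73360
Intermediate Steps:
x(B, a) = 16 (x(B, a) = 4² = 16)
A(p) = 16
v = -7025/9576 (v = -8 + ((-159/228 - 97/126) + 16)/2 = -8 + ((-159*1/228 - 97*1/126) + 16)/2 = -8 + ((-53/76 - 97/126) + 16)/2 = -8 + (-7025/4788 + 16)/2 = -8 + (½)*(69583/4788) = -8 + 69583/9576 = -7025/9576 ≈ -0.73360)
-v = -1*(-7025/9576) = 7025/9576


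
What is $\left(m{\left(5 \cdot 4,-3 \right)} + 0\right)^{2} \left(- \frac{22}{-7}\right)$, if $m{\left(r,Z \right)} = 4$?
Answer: $\frac{352}{7} \approx 50.286$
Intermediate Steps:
$\left(m{\left(5 \cdot 4,-3 \right)} + 0\right)^{2} \left(- \frac{22}{-7}\right) = \left(4 + 0\right)^{2} \left(- \frac{22}{-7}\right) = 4^{2} \left(\left(-22\right) \left(- \frac{1}{7}\right)\right) = 16 \cdot \frac{22}{7} = \frac{352}{7}$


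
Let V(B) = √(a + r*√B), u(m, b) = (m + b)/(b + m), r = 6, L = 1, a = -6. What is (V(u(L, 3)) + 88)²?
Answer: 7744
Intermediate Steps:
u(m, b) = 1 (u(m, b) = (b + m)/(b + m) = 1)
V(B) = √(-6 + 6*√B)
(V(u(L, 3)) + 88)² = (√(-6 + 6*√1) + 88)² = (√(-6 + 6*1) + 88)² = (√(-6 + 6) + 88)² = (√0 + 88)² = (0 + 88)² = 88² = 7744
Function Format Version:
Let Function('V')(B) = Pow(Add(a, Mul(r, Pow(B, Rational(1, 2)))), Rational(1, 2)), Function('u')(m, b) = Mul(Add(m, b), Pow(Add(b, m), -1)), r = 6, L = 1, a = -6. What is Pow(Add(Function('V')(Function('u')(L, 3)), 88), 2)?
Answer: 7744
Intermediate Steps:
Function('u')(m, b) = 1 (Function('u')(m, b) = Mul(Add(b, m), Pow(Add(b, m), -1)) = 1)
Function('V')(B) = Pow(Add(-6, Mul(6, Pow(B, Rational(1, 2)))), Rational(1, 2))
Pow(Add(Function('V')(Function('u')(L, 3)), 88), 2) = Pow(Add(Pow(Add(-6, Mul(6, Pow(1, Rational(1, 2)))), Rational(1, 2)), 88), 2) = Pow(Add(Pow(Add(-6, Mul(6, 1)), Rational(1, 2)), 88), 2) = Pow(Add(Pow(Add(-6, 6), Rational(1, 2)), 88), 2) = Pow(Add(Pow(0, Rational(1, 2)), 88), 2) = Pow(Add(0, 88), 2) = Pow(88, 2) = 7744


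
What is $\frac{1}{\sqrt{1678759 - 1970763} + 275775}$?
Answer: $\frac{275775}{76052142629} - \frac{2 i \sqrt{73001}}{76052142629} \approx 3.6261 \cdot 10^{-6} - 7.1053 \cdot 10^{-9} i$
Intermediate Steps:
$\frac{1}{\sqrt{1678759 - 1970763} + 275775} = \frac{1}{\sqrt{-292004} + 275775} = \frac{1}{2 i \sqrt{73001} + 275775} = \frac{1}{275775 + 2 i \sqrt{73001}}$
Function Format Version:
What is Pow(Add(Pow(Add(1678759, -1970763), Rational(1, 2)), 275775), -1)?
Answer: Add(Rational(275775, 76052142629), Mul(Rational(-2, 76052142629), I, Pow(73001, Rational(1, 2)))) ≈ Add(3.6261e-6, Mul(-7.1053e-9, I))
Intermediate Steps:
Pow(Add(Pow(Add(1678759, -1970763), Rational(1, 2)), 275775), -1) = Pow(Add(Pow(-292004, Rational(1, 2)), 275775), -1) = Pow(Add(Mul(2, I, Pow(73001, Rational(1, 2))), 275775), -1) = Pow(Add(275775, Mul(2, I, Pow(73001, Rational(1, 2)))), -1)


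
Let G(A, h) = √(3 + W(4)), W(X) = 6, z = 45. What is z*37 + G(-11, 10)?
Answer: 1668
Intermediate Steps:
G(A, h) = 3 (G(A, h) = √(3 + 6) = √9 = 3)
z*37 + G(-11, 10) = 45*37 + 3 = 1665 + 3 = 1668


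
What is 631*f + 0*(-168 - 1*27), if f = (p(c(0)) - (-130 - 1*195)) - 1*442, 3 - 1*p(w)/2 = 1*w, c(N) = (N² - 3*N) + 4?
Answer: -75089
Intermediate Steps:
c(N) = 4 + N² - 3*N
p(w) = 6 - 2*w
f = -119 (f = ((6 - 2*(4 + 0² - 3*0)) - (-130 - 1*195)) - 1*442 = ((6 - 2*(4 + 0 + 0)) - (-130 - 195)) - 442 = ((6 - 2*4) - 1*(-325)) - 442 = ((6 - 8) + 325) - 442 = (-2 + 325) - 442 = 323 - 442 = -119)
631*f + 0*(-168 - 1*27) = 631*(-119) + 0*(-168 - 1*27) = -75089 + 0*(-168 - 27) = -75089 + 0*(-195) = -75089 + 0 = -75089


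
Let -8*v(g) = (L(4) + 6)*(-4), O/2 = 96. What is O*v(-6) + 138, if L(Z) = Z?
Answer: 1098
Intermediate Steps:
O = 192 (O = 2*96 = 192)
v(g) = 5 (v(g) = -(4 + 6)*(-4)/8 = -5*(-4)/4 = -1/8*(-40) = 5)
O*v(-6) + 138 = 192*5 + 138 = 960 + 138 = 1098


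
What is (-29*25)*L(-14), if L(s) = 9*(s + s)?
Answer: 182700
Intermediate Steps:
L(s) = 18*s (L(s) = 9*(2*s) = 18*s)
(-29*25)*L(-14) = (-29*25)*(18*(-14)) = -725*(-252) = 182700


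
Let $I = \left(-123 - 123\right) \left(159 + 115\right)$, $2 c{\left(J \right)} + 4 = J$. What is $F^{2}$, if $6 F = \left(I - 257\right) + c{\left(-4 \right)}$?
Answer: $\frac{508728025}{4} \approx 1.2718 \cdot 10^{8}$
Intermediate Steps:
$c{\left(J \right)} = -2 + \frac{J}{2}$
$I = -67404$ ($I = \left(-246\right) 274 = -67404$)
$F = - \frac{22555}{2}$ ($F = \frac{\left(-67404 - 257\right) + \left(-2 + \frac{1}{2} \left(-4\right)\right)}{6} = \frac{-67661 - 4}{6} = \frac{1}{6} \left(-67665\right) = - \frac{22555}{2} \approx -11278.0$)
$F^{2} = \left(- \frac{22555}{2}\right)^{2} = \frac{508728025}{4}$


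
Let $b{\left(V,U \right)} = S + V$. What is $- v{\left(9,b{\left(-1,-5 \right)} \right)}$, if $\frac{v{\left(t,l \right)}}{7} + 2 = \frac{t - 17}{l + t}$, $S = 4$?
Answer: $\frac{56}{3} \approx 18.667$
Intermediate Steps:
$b{\left(V,U \right)} = 4 + V$
$v{\left(t,l \right)} = -14 + \frac{7 \left(-17 + t\right)}{l + t}$ ($v{\left(t,l \right)} = -14 + 7 \frac{t - 17}{l + t} = -14 + 7 \frac{-17 + t}{l + t} = -14 + \frac{7 \left(-17 + t\right)}{l + t}$)
$- v{\left(9,b{\left(-1,-5 \right)} \right)} = - \frac{7 \left(-17 - 9 - 2 \left(4 - 1\right)\right)}{\left(4 - 1\right) + 9} = - \frac{7 \left(-17 - 9 - 6\right)}{3 + 9} = - \frac{7 \left(-17 - 9 - 6\right)}{12} = - \frac{7 \left(-32\right)}{12} = \left(-1\right) \left(- \frac{56}{3}\right) = \frac{56}{3}$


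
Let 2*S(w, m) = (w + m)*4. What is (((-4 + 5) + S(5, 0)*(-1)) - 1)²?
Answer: 100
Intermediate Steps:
S(w, m) = 2*m + 2*w (S(w, m) = ((w + m)*4)/2 = ((m + w)*4)/2 = (4*m + 4*w)/2 = 2*m + 2*w)
(((-4 + 5) + S(5, 0)*(-1)) - 1)² = (((-4 + 5) + (2*0 + 2*5)*(-1)) - 1)² = ((1 + (0 + 10)*(-1)) - 1)² = ((1 + 10*(-1)) - 1)² = ((1 - 10) - 1)² = (-9 - 1)² = (-10)² = 100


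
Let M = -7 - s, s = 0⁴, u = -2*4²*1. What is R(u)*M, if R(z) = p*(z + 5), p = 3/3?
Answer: 189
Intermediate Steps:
p = 1 (p = 3*(⅓) = 1)
u = -32 (u = -2*16*1 = -32*1 = -32)
s = 0
R(z) = 5 + z (R(z) = 1*(z + 5) = 1*(5 + z) = 5 + z)
M = -7 (M = -7 - 1*0 = -7 + 0 = -7)
R(u)*M = (5 - 32)*(-7) = -27*(-7) = 189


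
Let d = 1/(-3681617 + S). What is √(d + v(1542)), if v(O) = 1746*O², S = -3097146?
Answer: √190771672604339012195773/6778763 ≈ 64433.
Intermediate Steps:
d = -1/6778763 (d = 1/(-3681617 - 3097146) = 1/(-6778763) = -1/6778763 ≈ -1.4752e-7)
√(d + v(1542)) = √(-1/6778763 + 1746*1542²) = √(-1/6778763 + 1746*2377764) = √(-1/6778763 + 4151575944) = √(28142549400877271/6778763) = √190771672604339012195773/6778763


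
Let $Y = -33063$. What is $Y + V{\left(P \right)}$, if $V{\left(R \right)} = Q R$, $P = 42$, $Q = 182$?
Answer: $-25419$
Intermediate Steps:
$V{\left(R \right)} = 182 R$
$Y + V{\left(P \right)} = -33063 + 182 \cdot 42 = -33063 + 7644 = -25419$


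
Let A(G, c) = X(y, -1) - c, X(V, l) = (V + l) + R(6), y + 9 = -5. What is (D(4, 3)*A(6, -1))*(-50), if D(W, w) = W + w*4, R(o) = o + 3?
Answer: 4000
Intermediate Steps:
y = -14 (y = -9 - 5 = -14)
R(o) = 3 + o
D(W, w) = W + 4*w
X(V, l) = 9 + V + l (X(V, l) = (V + l) + (3 + 6) = (V + l) + 9 = 9 + V + l)
A(G, c) = -6 - c (A(G, c) = (9 - 14 - 1) - c = -6 - c)
(D(4, 3)*A(6, -1))*(-50) = ((4 + 4*3)*(-6 - 1*(-1)))*(-50) = ((4 + 12)*(-6 + 1))*(-50) = (16*(-5))*(-50) = -80*(-50) = 4000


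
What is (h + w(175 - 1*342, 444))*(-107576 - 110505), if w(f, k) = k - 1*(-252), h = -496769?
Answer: 108184095913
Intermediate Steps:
w(f, k) = 252 + k (w(f, k) = k + 252 = 252 + k)
(h + w(175 - 1*342, 444))*(-107576 - 110505) = (-496769 + (252 + 444))*(-107576 - 110505) = (-496769 + 696)*(-218081) = -496073*(-218081) = 108184095913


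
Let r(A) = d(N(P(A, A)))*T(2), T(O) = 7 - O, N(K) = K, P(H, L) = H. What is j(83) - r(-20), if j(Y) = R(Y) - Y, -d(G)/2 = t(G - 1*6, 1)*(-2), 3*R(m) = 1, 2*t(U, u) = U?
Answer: 532/3 ≈ 177.33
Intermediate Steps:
t(U, u) = U/2
R(m) = ⅓ (R(m) = (⅓)*1 = ⅓)
d(G) = -12 + 2*G (d(G) = -2*(G - 1*6)/2*(-2) = -2*(G - 6)/2*(-2) = -2*(-6 + G)/2*(-2) = -2*(-3 + G/2)*(-2) = -2*(6 - G) = -12 + 2*G)
r(A) = -60 + 10*A (r(A) = (-12 + 2*A)*(7 - 1*2) = (-12 + 2*A)*(7 - 2) = (-12 + 2*A)*5 = -60 + 10*A)
j(Y) = ⅓ - Y
j(83) - r(-20) = (⅓ - 1*83) - (-60 + 10*(-20)) = (⅓ - 83) - (-60 - 200) = -248/3 - 1*(-260) = -248/3 + 260 = 532/3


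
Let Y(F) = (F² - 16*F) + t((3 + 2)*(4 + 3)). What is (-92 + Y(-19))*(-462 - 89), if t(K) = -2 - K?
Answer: -295336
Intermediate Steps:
Y(F) = -37 + F² - 16*F (Y(F) = (F² - 16*F) + (-2 - (3 + 2)*(4 + 3)) = (F² - 16*F) + (-2 - 5*7) = (F² - 16*F) + (-2 - 1*35) = (F² - 16*F) + (-2 - 35) = (F² - 16*F) - 37 = -37 + F² - 16*F)
(-92 + Y(-19))*(-462 - 89) = (-92 + (-37 + (-19)² - 16*(-19)))*(-462 - 89) = (-92 + (-37 + 361 + 304))*(-551) = (-92 + 628)*(-551) = 536*(-551) = -295336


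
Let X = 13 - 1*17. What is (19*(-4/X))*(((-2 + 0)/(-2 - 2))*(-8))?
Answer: -76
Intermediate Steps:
X = -4 (X = 13 - 17 = -4)
(19*(-4/X))*(((-2 + 0)/(-2 - 2))*(-8)) = (19*(-4/(-4)))*(((-2 + 0)/(-2 - 2))*(-8)) = (19*(-4*(-¼)))*(-2/(-4)*(-8)) = (19*1)*(-2*(-¼)*(-8)) = 19*((½)*(-8)) = 19*(-4) = -76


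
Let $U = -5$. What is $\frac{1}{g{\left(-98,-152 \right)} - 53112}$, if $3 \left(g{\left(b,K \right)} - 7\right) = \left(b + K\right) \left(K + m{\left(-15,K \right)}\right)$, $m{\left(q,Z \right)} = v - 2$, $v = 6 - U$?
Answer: $- \frac{3}{123565} \approx -2.4279 \cdot 10^{-5}$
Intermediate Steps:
$v = 11$ ($v = 6 - -5 = 6 + 5 = 11$)
$m{\left(q,Z \right)} = 9$ ($m{\left(q,Z \right)} = 11 - 2 = 9$)
$g{\left(b,K \right)} = 7 + \frac{\left(9 + K\right) \left(K + b\right)}{3}$ ($g{\left(b,K \right)} = 7 + \frac{\left(b + K\right) \left(K + 9\right)}{3} = 7 + \frac{\left(K + b\right) \left(9 + K\right)}{3} = 7 + \frac{\left(9 + K\right) \left(K + b\right)}{3}$)
$\frac{1}{g{\left(-98,-152 \right)} - 53112} = \frac{1}{\left(7 + 3 \left(-152\right) + 3 \left(-98\right) + \frac{\left(-152\right)^{2}}{3} + \frac{1}{3} \left(-152\right) \left(-98\right)\right) - 53112} = \frac{1}{\left(7 - 456 - 294 + \frac{1}{3} \cdot 23104 + \frac{14896}{3}\right) - 53112} = \frac{1}{\left(7 - 456 - 294 + \frac{23104}{3} + \frac{14896}{3}\right) - 53112} = \frac{1}{\frac{35771}{3} - 53112} = \frac{1}{- \frac{123565}{3}} = - \frac{3}{123565}$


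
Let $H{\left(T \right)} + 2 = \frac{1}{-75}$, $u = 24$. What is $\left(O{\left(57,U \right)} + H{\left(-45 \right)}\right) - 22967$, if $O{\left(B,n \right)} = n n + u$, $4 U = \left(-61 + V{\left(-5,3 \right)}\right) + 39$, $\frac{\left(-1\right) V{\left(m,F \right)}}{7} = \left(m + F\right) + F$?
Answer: $- \frac{27470941}{1200} \approx -22892.0$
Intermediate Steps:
$V{\left(m,F \right)} = - 14 F - 7 m$ ($V{\left(m,F \right)} = - 7 \left(\left(m + F\right) + F\right) = - 7 \left(\left(F + m\right) + F\right) = - 7 \left(m + 2 F\right) = - 14 F - 7 m$)
$H{\left(T \right)} = - \frac{151}{75}$ ($H{\left(T \right)} = -2 + \frac{1}{-75} = -2 - \frac{1}{75} = - \frac{151}{75}$)
$U = - \frac{29}{4}$ ($U = \frac{\left(-61 - 7\right) + 39}{4} = \frac{-68 + 39}{4} = \frac{1}{4} \left(-29\right) = - \frac{29}{4} \approx -7.25$)
$O{\left(B,n \right)} = 24 + n^{2}$ ($O{\left(B,n \right)} = n n + 24 = n^{2} + 24 = 24 + n^{2}$)
$\left(O{\left(57,U \right)} + H{\left(-45 \right)}\right) - 22967 = \left(\left(24 + \left(- \frac{29}{4}\right)^{2}\right) - \frac{151}{75}\right) - 22967 = \left(\left(24 + \frac{841}{16}\right) - \frac{151}{75}\right) - 22967 = \left(\frac{1225}{16} - \frac{151}{75}\right) - 22967 = \frac{89459}{1200} - 22967 = - \frac{27470941}{1200}$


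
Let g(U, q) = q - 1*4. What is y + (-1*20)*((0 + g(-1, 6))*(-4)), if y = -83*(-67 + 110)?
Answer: -3409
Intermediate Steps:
g(U, q) = -4 + q (g(U, q) = q - 4 = -4 + q)
y = -3569 (y = -83*43 = -3569)
y + (-1*20)*((0 + g(-1, 6))*(-4)) = -3569 + (-1*20)*((0 + (-4 + 6))*(-4)) = -3569 - 20*(0 + 2)*(-4) = -3569 - 40*(-4) = -3569 - 20*(-8) = -3569 + 160 = -3409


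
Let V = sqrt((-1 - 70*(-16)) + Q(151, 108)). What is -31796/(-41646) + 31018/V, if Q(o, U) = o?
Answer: 15898/20823 + 15509*sqrt(1270)/635 ≈ 871.15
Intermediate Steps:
V = sqrt(1270) (V = sqrt((-1 - 70*(-16)) + 151) = sqrt((-1 + 1120) + 151) = sqrt(1119 + 151) = sqrt(1270) ≈ 35.637)
-31796/(-41646) + 31018/V = -31796/(-41646) + 31018/(sqrt(1270)) = -31796*(-1/41646) + 31018*(sqrt(1270)/1270) = 15898/20823 + 15509*sqrt(1270)/635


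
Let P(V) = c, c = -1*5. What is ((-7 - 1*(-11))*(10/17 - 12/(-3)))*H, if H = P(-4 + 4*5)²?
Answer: 7800/17 ≈ 458.82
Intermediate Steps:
c = -5
P(V) = -5
H = 25 (H = (-5)² = 25)
((-7 - 1*(-11))*(10/17 - 12/(-3)))*H = ((-7 - 1*(-11))*(10/17 - 12/(-3)))*25 = ((-7 + 11)*(10*(1/17) - 12*(-⅓)))*25 = (4*(10/17 + 4))*25 = (4*(78/17))*25 = (312/17)*25 = 7800/17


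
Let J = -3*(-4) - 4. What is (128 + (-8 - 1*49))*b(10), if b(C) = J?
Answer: 568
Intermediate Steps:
J = 8 (J = 12 - 4 = 8)
b(C) = 8
(128 + (-8 - 1*49))*b(10) = (128 + (-8 - 1*49))*8 = (128 + (-8 - 49))*8 = (128 - 57)*8 = 71*8 = 568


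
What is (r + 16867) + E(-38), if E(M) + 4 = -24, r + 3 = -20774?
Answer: -3938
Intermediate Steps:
r = -20777 (r = -3 - 20774 = -20777)
E(M) = -28 (E(M) = -4 - 24 = -28)
(r + 16867) + E(-38) = (-20777 + 16867) - 28 = -3910 - 28 = -3938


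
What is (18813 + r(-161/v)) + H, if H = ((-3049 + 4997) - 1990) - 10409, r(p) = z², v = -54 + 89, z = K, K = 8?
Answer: 8426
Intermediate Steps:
z = 8
v = 35
r(p) = 64 (r(p) = 8² = 64)
H = -10451 (H = (1948 - 1990) - 10409 = -42 - 10409 = -10451)
(18813 + r(-161/v)) + H = (18813 + 64) - 10451 = 18877 - 10451 = 8426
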